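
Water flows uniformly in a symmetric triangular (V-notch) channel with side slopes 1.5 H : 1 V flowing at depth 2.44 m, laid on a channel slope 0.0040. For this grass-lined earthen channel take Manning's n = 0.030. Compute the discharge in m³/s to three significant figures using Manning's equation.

19.0 m³/s

A = z·y² = 1.5×2.44² = 8.930 m²
P = 2y√(1+z²) = 2×2.44×√(1+1.5²) = 8.798 m
R = A/P = 8.930/8.798 = 1.015 m
Q = (1/n)·A·R^(2/3)·S^(1/2) = (1/0.030) × 8.930 × 1.015^(2/3) × 0.0040^(1/2) = 19.02 m³/s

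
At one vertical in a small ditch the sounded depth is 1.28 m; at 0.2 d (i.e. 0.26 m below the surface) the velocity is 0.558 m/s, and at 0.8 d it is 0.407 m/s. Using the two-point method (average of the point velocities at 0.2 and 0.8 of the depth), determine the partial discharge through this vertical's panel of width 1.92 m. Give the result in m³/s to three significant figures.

1.19 m³/s

v̄ = (0.558 + 0.407) / 2 = 0.4825 m/s
q = v̄ × d × w = 0.4825 × 1.28 × 1.92 = 1.186 m³/s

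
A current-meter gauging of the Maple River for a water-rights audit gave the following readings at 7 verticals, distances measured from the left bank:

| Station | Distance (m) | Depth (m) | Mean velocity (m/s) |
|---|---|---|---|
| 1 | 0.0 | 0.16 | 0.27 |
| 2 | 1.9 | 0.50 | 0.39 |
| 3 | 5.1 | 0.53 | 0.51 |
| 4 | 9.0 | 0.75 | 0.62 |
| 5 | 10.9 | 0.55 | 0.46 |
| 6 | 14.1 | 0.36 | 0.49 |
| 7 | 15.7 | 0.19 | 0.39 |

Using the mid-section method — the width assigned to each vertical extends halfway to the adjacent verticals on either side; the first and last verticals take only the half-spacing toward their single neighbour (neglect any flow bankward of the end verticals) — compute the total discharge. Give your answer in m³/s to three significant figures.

w_1 = (1.9 − 0.0)/2 = 0.95 m; q_1 = 0.27 × 0.16 × 0.95 = 0.04104 m³/s
w_2 = (5.1 − 0.0)/2 = 2.55 m; q_2 = 0.39 × 0.50 × 2.55 = 0.4973 m³/s
w_3 = (9.0 − 1.9)/2 = 3.55 m; q_3 = 0.51 × 0.53 × 3.55 = 0.9596 m³/s
w_4 = (10.9 − 5.1)/2 = 2.9 m; q_4 = 0.62 × 0.75 × 2.9 = 1.349 m³/s
w_5 = (14.1 − 9.0)/2 = 2.55 m; q_5 = 0.46 × 0.55 × 2.55 = 0.6452 m³/s
w_6 = (15.7 − 10.9)/2 = 2.4 m; q_6 = 0.49 × 0.36 × 2.4 = 0.4234 m³/s
w_7 = (15.7 − 14.1)/2 = 0.8 m; q_7 = 0.39 × 0.19 × 0.8 = 0.05928 m³/s
Q = Σ qᵢ = 3.974 m³/s

3.97 m³/s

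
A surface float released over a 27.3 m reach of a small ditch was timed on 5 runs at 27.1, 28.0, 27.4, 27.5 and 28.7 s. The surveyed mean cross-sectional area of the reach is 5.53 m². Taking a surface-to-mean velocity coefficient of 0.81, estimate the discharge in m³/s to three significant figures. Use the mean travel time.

t̄ = (27.1 + 28.0 + 27.4 + 27.5 + 28.7) / 5 = 27.74 s
v_surface = L / t̄ = 27.3 / 27.74 = 0.9841 m/s
v_mean = 0.81 × 0.9841 = 0.7972 m/s
Q = A × v_mean = 5.53 × 0.7972 = 4.408 m³/s

4.41 m³/s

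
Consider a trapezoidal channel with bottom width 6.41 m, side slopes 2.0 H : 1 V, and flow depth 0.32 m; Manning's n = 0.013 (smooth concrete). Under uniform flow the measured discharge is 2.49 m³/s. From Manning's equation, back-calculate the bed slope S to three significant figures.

A = (b + z·y)·y = (6.41 + 2.0×0.32)×0.32 = 2.256 m²
P = b + 2y√(1+z²) = 6.41 + 2×0.32×√(1+2.0²) = 7.841 m
R = A/P = 2.256/7.841 = 0.2877 m
S = (Q·n / (1·A·R^(2/3)))² = (2.49×0.013 / (1×2.256×0.4358))² = 0.001084

0.00108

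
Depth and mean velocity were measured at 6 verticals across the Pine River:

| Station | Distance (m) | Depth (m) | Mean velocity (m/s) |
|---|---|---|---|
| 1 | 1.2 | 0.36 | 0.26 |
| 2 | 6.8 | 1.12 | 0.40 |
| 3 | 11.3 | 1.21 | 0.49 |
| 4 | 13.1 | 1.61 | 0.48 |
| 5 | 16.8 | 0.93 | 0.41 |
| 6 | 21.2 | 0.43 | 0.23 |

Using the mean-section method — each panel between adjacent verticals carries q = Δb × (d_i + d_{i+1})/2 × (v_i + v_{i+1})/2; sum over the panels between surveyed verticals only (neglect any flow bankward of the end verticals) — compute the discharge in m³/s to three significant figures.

7.98 m³/s

Panel 1-2: Δb = 5.6 m, d̄ = (0.36+1.12)/2 = 0.74, v̄ = (0.26+0.40)/2 = 0.33 → q = 5.6×0.74×0.33 = 1.368 m³/s
Panel 2-3: Δb = 4.5 m, d̄ = (1.12+1.21)/2 = 1.165, v̄ = (0.40+0.49)/2 = 0.445 → q = 4.5×1.165×0.445 = 2.333 m³/s
Panel 3-4: Δb = 1.8 m, d̄ = (1.21+1.61)/2 = 1.41, v̄ = (0.49+0.48)/2 = 0.485 → q = 1.8×1.41×0.485 = 1.231 m³/s
Panel 4-5: Δb = 3.7 m, d̄ = (1.61+0.93)/2 = 1.27, v̄ = (0.48+0.41)/2 = 0.445 → q = 3.7×1.27×0.445 = 2.091 m³/s
Panel 5-6: Δb = 4.4 m, d̄ = (0.93+0.43)/2 = 0.68, v̄ = (0.41+0.23)/2 = 0.32 → q = 4.4×0.68×0.32 = 0.9574 m³/s
Q = Σ q = 7.980 m³/s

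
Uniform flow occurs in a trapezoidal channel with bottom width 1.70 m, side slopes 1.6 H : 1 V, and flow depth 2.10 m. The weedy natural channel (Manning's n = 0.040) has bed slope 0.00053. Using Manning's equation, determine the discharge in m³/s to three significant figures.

6.53 m³/s

A = (b + z·y)·y = (1.70 + 1.6×2.10)×2.10 = 10.63 m²
P = b + 2y√(1+z²) = 1.70 + 2×2.10×√(1+1.6²) = 9.625 m
R = A/P = 10.63/9.625 = 1.104 m
Q = (1/n)·A·R^(2/3)·S^(1/2) = (1/0.040) × 10.63 × 1.104^(2/3) × 0.00053^(1/2) = 6.533 m³/s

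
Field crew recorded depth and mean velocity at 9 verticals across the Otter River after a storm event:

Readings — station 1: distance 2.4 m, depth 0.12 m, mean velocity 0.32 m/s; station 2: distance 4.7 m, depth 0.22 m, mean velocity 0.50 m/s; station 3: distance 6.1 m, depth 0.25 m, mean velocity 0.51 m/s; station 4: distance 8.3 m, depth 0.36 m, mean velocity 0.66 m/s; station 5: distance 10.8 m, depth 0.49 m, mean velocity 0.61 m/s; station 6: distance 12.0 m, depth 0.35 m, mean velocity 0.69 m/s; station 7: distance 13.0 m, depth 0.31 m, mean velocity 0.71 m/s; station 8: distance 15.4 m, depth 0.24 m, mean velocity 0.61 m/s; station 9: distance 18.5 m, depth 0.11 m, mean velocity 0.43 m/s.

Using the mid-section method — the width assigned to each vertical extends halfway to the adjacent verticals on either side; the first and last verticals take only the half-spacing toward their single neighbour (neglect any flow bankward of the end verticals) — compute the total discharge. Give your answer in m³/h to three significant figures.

9740 m³/h

w_1 = (4.7 − 2.4)/2 = 1.15 m; q_1 = 0.32 × 0.12 × 1.15 = 0.04416 m³/s
w_2 = (6.1 − 2.4)/2 = 1.85 m; q_2 = 0.50 × 0.22 × 1.85 = 0.2035 m³/s
w_3 = (8.3 − 4.7)/2 = 1.8 m; q_3 = 0.51 × 0.25 × 1.8 = 0.2295 m³/s
w_4 = (10.8 − 6.1)/2 = 2.35 m; q_4 = 0.66 × 0.36 × 2.35 = 0.5584 m³/s
w_5 = (12.0 − 8.3)/2 = 1.85 m; q_5 = 0.61 × 0.49 × 1.85 = 0.5530 m³/s
w_6 = (13.0 − 10.8)/2 = 1.1 m; q_6 = 0.69 × 0.35 × 1.1 = 0.2657 m³/s
w_7 = (15.4 − 12.0)/2 = 1.7 m; q_7 = 0.71 × 0.31 × 1.7 = 0.3742 m³/s
w_8 = (18.5 − 13.0)/2 = 2.75 m; q_8 = 0.61 × 0.24 × 2.75 = 0.4026 m³/s
w_9 = (18.5 − 15.4)/2 = 1.55 m; q_9 = 0.43 × 0.11 × 1.55 = 0.07332 m³/s
Q = Σ qᵢ = 2.704 m³/s
= 2.704 × 3600 = 9735 m³/h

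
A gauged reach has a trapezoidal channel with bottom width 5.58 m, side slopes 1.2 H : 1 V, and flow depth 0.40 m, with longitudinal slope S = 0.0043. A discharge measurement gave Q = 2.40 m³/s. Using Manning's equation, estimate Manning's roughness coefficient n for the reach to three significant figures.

0.0332

A = (b + z·y)·y = (5.58 + 1.2×0.40)×0.40 = 2.424 m²
P = b + 2y√(1+z²) = 5.58 + 2×0.40×√(1+1.2²) = 6.830 m
R = A/P = 2.424/6.830 = 0.3549 m
n = (1/Q)·A·R^(2/3)·S^(1/2) = (1/2.40) × 2.424 × 0.5013 × 0.06557 = 0.03320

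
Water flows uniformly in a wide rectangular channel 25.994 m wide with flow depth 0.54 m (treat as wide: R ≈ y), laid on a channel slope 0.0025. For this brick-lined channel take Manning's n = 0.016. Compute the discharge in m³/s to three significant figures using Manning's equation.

A = b·y = 25.994 × 0.54 = 14.04 m²
Wide channel: R ≈ y = 0.54 m
Q = (1/n)·A·R^(2/3)·S^(1/2) = (1/0.016) × 14.04 × 0.5400^(2/3) × 0.0025^(1/2) = 29.09 m³/s

29.1 m³/s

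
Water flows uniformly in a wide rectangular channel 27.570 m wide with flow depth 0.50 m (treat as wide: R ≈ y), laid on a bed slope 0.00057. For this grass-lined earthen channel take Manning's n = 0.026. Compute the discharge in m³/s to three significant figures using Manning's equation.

A = b·y = 27.570 × 0.50 = 13.79 m²
Wide channel: R ≈ y = 0.50 m
Q = (1/n)·A·R^(2/3)·S^(1/2) = (1/0.026) × 13.79 × 0.5000^(2/3) × 0.00057^(1/2) = 7.974 m³/s

7.97 m³/s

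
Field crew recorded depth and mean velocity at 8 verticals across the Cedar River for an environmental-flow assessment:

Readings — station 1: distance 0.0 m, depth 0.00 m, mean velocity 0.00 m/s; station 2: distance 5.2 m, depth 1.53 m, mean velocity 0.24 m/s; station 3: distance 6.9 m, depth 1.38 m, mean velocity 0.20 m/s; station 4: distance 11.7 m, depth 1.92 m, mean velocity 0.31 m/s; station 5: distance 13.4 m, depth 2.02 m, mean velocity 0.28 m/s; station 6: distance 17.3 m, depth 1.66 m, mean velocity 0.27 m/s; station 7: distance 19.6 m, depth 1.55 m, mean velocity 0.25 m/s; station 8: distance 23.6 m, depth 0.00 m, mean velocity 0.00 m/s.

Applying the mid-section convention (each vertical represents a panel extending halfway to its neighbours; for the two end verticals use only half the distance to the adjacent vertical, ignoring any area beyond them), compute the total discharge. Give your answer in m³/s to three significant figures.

8.29 m³/s

w_2 = (6.9 − 0.0)/2 = 3.45 m; q_2 = 0.24 × 1.53 × 3.45 = 1.267 m³/s
w_3 = (11.7 − 5.2)/2 = 3.25 m; q_3 = 0.20 × 1.38 × 3.25 = 0.8970 m³/s
w_4 = (13.4 − 6.9)/2 = 3.25 m; q_4 = 0.31 × 1.92 × 3.25 = 1.934 m³/s
w_5 = (17.3 − 11.7)/2 = 2.8 m; q_5 = 0.28 × 2.02 × 2.8 = 1.584 m³/s
w_6 = (19.6 − 13.4)/2 = 3.1 m; q_6 = 0.27 × 1.66 × 3.1 = 1.389 m³/s
w_7 = (23.6 − 17.3)/2 = 3.15 m; q_7 = 0.25 × 1.55 × 3.15 = 1.221 m³/s
Stations 1, 8 contribute zero (depth or velocity is 0).
Q = Σ qᵢ = 8.292 m³/s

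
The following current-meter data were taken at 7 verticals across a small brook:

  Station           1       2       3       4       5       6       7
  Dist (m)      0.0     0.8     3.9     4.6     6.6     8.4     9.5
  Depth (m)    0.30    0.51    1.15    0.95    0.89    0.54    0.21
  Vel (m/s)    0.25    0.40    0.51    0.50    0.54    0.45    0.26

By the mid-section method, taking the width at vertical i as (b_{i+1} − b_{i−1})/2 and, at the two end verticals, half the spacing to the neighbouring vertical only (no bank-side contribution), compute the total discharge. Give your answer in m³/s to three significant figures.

3.48 m³/s

w_1 = (0.8 − 0.0)/2 = 0.4 m; q_1 = 0.25 × 0.30 × 0.4 = 0.03000 m³/s
w_2 = (3.9 − 0.0)/2 = 1.95 m; q_2 = 0.40 × 0.51 × 1.95 = 0.3978 m³/s
w_3 = (4.6 − 0.8)/2 = 1.9 m; q_3 = 0.51 × 1.15 × 1.9 = 1.114 m³/s
w_4 = (6.6 − 3.9)/2 = 1.35 m; q_4 = 0.50 × 0.95 × 1.35 = 0.6413 m³/s
w_5 = (8.4 − 4.6)/2 = 1.9 m; q_5 = 0.54 × 0.89 × 1.9 = 0.9131 m³/s
w_6 = (9.5 − 6.6)/2 = 1.45 m; q_6 = 0.45 × 0.54 × 1.45 = 0.3524 m³/s
w_7 = (9.5 − 8.4)/2 = 0.55 m; q_7 = 0.26 × 0.21 × 0.55 = 0.03003 m³/s
Q = Σ qᵢ = 3.479 m³/s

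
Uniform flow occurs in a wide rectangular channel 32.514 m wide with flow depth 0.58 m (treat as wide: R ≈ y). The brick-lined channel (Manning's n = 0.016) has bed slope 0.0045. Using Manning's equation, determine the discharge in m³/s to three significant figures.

55.0 m³/s

A = b·y = 32.514 × 0.58 = 18.86 m²
Wide channel: R ≈ y = 0.58 m
Q = (1/n)·A·R^(2/3)·S^(1/2) = (1/0.016) × 18.86 × 0.5800^(2/3) × 0.0045^(1/2) = 54.99 m³/s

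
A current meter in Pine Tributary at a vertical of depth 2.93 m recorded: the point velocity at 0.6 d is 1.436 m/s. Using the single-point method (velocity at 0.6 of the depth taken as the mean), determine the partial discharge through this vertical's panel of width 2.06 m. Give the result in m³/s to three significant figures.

8.67 m³/s

v̄ = v₀.₆ = 1.436 m/s
q = v̄ × d × w = 1.436 × 2.93 × 2.06 = 8.667 m³/s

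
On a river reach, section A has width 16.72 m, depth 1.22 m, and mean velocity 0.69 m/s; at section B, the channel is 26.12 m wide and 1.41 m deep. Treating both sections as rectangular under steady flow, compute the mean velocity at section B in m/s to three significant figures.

0.382 m/s

Q = A₁V₁ = (16.72×1.22) × 0.69 = 14.07 m³/s
A₂ = 26.12 × 1.41 = 36.83 m²
V₂ = Q/A₂ = 14.07/36.83 = 0.3822 m/s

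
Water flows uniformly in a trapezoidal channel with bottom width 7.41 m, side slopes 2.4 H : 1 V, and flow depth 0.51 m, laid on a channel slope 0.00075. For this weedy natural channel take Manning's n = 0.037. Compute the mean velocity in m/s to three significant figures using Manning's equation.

0.427 m/s

A = (b + z·y)·y = (7.41 + 2.4×0.51)×0.51 = 4.403 m²
P = b + 2y√(1+z²) = 7.41 + 2×0.51×√(1+2.4²) = 10.06 m
R = A/P = 4.403/10.06 = 0.4376 m
Q = (1/n)·A·R^(2/3)·S^(1/2) = (1/0.037) × 4.403 × 0.4376^(2/3) × 0.00075^(1/2) = 1.879 m³/s
V = Q/A = 1.879/4.403 = 0.4266 m/s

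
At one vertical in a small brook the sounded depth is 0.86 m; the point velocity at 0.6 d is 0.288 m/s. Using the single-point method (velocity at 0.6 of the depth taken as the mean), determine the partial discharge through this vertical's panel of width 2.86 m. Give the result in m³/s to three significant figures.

0.708 m³/s

v̄ = v₀.₆ = 0.288 m/s
q = v̄ × d × w = 0.2880 × 0.86 × 2.86 = 0.7084 m³/s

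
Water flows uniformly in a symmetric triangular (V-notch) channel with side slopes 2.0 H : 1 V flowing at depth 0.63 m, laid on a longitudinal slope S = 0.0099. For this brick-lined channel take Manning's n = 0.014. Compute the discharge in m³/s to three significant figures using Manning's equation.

A = z·y² = 2.0×0.63² = 0.7938 m²
P = 2y√(1+z²) = 2×0.63×√(1+2.0²) = 2.817 m
R = A/P = 0.7938/2.817 = 0.2817 m
Q = (1/n)·A·R^(2/3)·S^(1/2) = (1/0.014) × 0.7938 × 0.2817^(2/3) × 0.0099^(1/2) = 2.425 m³/s

2.42 m³/s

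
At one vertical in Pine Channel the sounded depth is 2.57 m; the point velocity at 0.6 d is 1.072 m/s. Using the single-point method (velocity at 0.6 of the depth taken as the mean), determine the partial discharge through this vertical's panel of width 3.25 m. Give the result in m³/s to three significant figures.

8.95 m³/s

v̄ = v₀.₆ = 1.072 m/s
q = v̄ × d × w = 1.072 × 2.57 × 3.25 = 8.954 m³/s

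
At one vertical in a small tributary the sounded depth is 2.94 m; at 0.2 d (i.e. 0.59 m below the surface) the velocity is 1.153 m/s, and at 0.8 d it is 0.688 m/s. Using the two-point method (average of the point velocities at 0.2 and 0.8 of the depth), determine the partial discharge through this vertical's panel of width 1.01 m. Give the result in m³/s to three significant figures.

v̄ = (1.153 + 0.688) / 2 = 0.9205 m/s
q = v̄ × d × w = 0.9205 × 2.94 × 1.01 = 2.733 m³/s

2.73 m³/s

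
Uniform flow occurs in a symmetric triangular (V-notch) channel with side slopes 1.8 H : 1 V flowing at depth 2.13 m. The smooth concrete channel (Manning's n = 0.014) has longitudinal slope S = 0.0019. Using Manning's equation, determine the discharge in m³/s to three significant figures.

24.2 m³/s

A = z·y² = 1.8×2.13² = 8.166 m²
P = 2y√(1+z²) = 2×2.13×√(1+1.8²) = 8.772 m
R = A/P = 8.166/8.772 = 0.9310 m
Q = (1/n)·A·R^(2/3)·S^(1/2) = (1/0.014) × 8.166 × 0.9310^(2/3) × 0.0019^(1/2) = 24.24 m³/s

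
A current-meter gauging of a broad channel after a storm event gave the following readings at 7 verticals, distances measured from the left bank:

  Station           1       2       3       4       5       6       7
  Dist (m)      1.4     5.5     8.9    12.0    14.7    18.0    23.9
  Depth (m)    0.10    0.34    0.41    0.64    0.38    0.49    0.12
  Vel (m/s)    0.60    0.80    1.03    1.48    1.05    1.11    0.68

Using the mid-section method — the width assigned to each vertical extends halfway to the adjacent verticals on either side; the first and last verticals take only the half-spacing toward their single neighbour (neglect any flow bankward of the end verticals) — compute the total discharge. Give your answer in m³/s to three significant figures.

w_1 = (5.5 − 1.4)/2 = 2.05 m; q_1 = 0.60 × 0.10 × 2.05 = 0.1230 m³/s
w_2 = (8.9 − 1.4)/2 = 3.75 m; q_2 = 0.80 × 0.34 × 3.75 = 1.020 m³/s
w_3 = (12.0 − 5.5)/2 = 3.25 m; q_3 = 1.03 × 0.41 × 3.25 = 1.372 m³/s
w_4 = (14.7 − 8.9)/2 = 2.9 m; q_4 = 1.48 × 0.64 × 2.9 = 2.747 m³/s
w_5 = (18.0 − 12.0)/2 = 3 m; q_5 = 1.05 × 0.38 × 3 = 1.197 m³/s
w_6 = (23.9 − 14.7)/2 = 4.6 m; q_6 = 1.11 × 0.49 × 4.6 = 2.502 m³/s
w_7 = (23.9 − 18.0)/2 = 2.95 m; q_7 = 0.68 × 0.12 × 2.95 = 0.2407 m³/s
Q = Σ qᵢ = 9.202 m³/s

9.20 m³/s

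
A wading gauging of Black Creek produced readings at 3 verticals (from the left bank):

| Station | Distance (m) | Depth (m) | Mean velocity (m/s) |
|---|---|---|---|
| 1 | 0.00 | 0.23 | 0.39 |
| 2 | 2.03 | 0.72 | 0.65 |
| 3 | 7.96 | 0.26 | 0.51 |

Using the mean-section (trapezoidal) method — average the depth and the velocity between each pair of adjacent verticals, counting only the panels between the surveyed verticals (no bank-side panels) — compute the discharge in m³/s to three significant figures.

2.19 m³/s

Panel 1-2: Δb = 2.03 m, d̄ = (0.23+0.72)/2 = 0.475, v̄ = (0.39+0.65)/2 = 0.52 → q = 2.03×0.475×0.52 = 0.5014 m³/s
Panel 2-3: Δb = 5.93 m, d̄ = (0.72+0.26)/2 = 0.49, v̄ = (0.65+0.51)/2 = 0.58 → q = 5.93×0.49×0.58 = 1.685 m³/s
Q = Σ q = 2.187 m³/s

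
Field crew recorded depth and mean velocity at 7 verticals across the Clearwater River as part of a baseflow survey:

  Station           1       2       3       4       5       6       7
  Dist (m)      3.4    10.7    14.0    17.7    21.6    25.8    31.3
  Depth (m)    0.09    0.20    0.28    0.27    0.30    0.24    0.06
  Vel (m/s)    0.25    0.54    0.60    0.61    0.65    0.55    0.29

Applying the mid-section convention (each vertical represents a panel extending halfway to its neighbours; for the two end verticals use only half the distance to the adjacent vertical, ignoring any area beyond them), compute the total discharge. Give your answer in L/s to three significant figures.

w_1 = (10.7 − 3.4)/2 = 3.65 m; q_1 = 0.25 × 0.09 × 3.65 = 0.08213 m³/s
w_2 = (14.0 − 3.4)/2 = 5.3 m; q_2 = 0.54 × 0.20 × 5.3 = 0.5724 m³/s
w_3 = (17.7 − 10.7)/2 = 3.5 m; q_3 = 0.60 × 0.28 × 3.5 = 0.5880 m³/s
w_4 = (21.6 − 14.0)/2 = 3.8 m; q_4 = 0.61 × 0.27 × 3.8 = 0.6259 m³/s
w_5 = (25.8 − 17.7)/2 = 4.05 m; q_5 = 0.65 × 0.30 × 4.05 = 0.7898 m³/s
w_6 = (31.3 − 21.6)/2 = 4.85 m; q_6 = 0.55 × 0.24 × 4.85 = 0.6402 m³/s
w_7 = (31.3 − 25.8)/2 = 2.75 m; q_7 = 0.29 × 0.06 × 2.75 = 0.04785 m³/s
Q = Σ qᵢ = 3.346 m³/s
= 3.346 × 1000 = 3346 L/s

3350 L/s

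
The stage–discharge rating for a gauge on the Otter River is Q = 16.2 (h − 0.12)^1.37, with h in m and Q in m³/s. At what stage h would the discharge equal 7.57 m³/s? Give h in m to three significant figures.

h − h₀ = (Q/C)^(1/b) = (7.57/16.2)^(1/1.37) = 0.5739 m
h = 0.12 + 0.5739 = 0.6939 m

0.694 m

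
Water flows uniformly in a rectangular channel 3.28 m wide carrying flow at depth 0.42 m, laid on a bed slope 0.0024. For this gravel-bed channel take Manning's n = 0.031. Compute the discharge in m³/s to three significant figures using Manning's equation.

A = b·y = 3.28 × 0.42 = 1.378 m²
P = b + 2y = 3.28 + 2×0.42 = 4.120 m
R = A/P = 1.378/4.120 = 0.3344 m
Q = (1/n)·A·R^(2/3)·S^(1/2) = (1/0.031) × 1.378 × 0.3344^(2/3) × 0.0024^(1/2) = 1.049 m³/s

1.05 m³/s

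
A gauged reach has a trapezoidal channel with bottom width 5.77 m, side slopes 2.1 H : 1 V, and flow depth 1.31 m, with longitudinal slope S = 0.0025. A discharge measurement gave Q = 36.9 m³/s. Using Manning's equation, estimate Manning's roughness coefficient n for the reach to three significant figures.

0.0145

A = (b + z·y)·y = (5.77 + 2.1×1.31)×1.31 = 11.16 m²
P = b + 2y√(1+z²) = 5.77 + 2×1.31×√(1+2.1²) = 11.86 m
R = A/P = 11.16/11.86 = 0.9409 m
n = (1/Q)·A·R^(2/3)·S^(1/2) = (1/36.9) × 11.16 × 0.9602 × 0.05000 = 0.01452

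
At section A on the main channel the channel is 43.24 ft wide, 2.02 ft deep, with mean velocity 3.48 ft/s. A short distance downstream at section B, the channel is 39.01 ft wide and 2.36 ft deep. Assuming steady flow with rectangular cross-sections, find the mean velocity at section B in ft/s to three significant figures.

3.30 ft/s

Q = A₁V₁ = (43.24×2.02) × 3.48 = 304.0 ft³/s
A₂ = 39.01 × 2.36 = 92.06 ft²
V₂ = Q/A₂ = 304.0/92.06 = 3.302 ft/s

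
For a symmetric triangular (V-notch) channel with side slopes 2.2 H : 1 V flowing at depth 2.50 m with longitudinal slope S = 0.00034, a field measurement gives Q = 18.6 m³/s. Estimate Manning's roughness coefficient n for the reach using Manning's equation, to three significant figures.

A = z·y² = 2.2×2.50² = 13.75 m²
P = 2y√(1+z²) = 2×2.50×√(1+2.2²) = 12.08 m
R = A/P = 13.75/12.08 = 1.138 m
n = (1/Q)·A·R^(2/3)·S^(1/2) = (1/18.6) × 13.75 × 1.090 × 0.01844 = 0.01486

0.0149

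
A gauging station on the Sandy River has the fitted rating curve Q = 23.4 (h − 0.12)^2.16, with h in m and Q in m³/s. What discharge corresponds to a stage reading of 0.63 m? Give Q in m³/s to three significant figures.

5.46 m³/s

Q = 23.4 × (0.63 − 0.12)^2.16 = 23.4 × 0.51^2.16 = 5.465 m³/s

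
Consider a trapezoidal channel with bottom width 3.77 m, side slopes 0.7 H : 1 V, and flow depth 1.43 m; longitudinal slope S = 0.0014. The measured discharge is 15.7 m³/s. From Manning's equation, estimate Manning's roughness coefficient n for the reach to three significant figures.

0.0156

A = (b + z·y)·y = (3.77 + 0.7×1.43)×1.43 = 6.823 m²
P = b + 2y√(1+z²) = 3.77 + 2×1.43×√(1+0.7²) = 7.261 m
R = A/P = 6.823/7.261 = 0.9396 m
n = (1/Q)·A·R^(2/3)·S^(1/2) = (1/15.7) × 6.823 × 0.9593 × 0.03742 = 0.01560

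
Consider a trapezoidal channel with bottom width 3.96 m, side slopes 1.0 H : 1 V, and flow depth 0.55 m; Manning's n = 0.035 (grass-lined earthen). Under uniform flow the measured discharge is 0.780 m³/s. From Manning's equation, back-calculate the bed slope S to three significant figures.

A = (b + z·y)·y = (3.96 + 1.0×0.55)×0.55 = 2.481 m²
P = b + 2y√(1+z²) = 3.96 + 2×0.55×√(1+1.0²) = 5.516 m
R = A/P = 2.481/5.516 = 0.4497 m
S = (Q·n / (1·A·R^(2/3)))² = (0.780×0.035 / (1×2.481×0.5870))² = 0.0003516

0.000352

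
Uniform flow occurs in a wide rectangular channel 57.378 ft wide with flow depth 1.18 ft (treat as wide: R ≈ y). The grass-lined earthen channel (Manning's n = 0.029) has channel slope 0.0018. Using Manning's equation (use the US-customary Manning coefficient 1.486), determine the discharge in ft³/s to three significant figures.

A = b·y = 57.378 × 1.18 = 67.71 ft²
Wide channel: R ≈ y = 1.18 ft
Q = (1.486/n)·A·R^(2/3)·S^(1/2) = (1.486/0.029) × 67.71 × 1.180^(2/3) × 0.0018^(1/2) = 164.4 ft³/s

164 ft³/s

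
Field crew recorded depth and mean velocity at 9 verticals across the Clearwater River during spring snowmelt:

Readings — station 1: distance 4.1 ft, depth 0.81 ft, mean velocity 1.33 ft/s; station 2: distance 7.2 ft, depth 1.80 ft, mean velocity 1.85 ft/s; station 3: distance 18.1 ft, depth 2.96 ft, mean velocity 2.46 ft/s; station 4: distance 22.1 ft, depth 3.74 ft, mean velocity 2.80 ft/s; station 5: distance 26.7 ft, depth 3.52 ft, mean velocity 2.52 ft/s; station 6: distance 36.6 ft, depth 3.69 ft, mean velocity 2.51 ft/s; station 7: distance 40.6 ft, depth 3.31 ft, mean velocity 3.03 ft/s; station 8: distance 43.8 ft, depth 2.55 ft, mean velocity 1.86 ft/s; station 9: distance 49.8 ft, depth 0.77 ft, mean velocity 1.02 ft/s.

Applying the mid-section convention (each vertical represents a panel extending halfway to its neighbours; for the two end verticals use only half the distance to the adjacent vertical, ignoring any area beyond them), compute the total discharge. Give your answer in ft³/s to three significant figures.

w_1 = (7.2 − 4.1)/2 = 1.55 ft; q_1 = 1.33 × 0.81 × 1.55 = 1.670 ft³/s
w_2 = (18.1 − 4.1)/2 = 7 ft; q_2 = 1.85 × 1.80 × 7 = 23.31 ft³/s
w_3 = (22.1 − 7.2)/2 = 7.45 ft; q_3 = 2.46 × 2.96 × 7.45 = 54.25 ft³/s
w_4 = (26.7 − 18.1)/2 = 4.3 ft; q_4 = 2.80 × 3.74 × 4.3 = 45.03 ft³/s
w_5 = (36.6 − 22.1)/2 = 7.25 ft; q_5 = 2.52 × 3.52 × 7.25 = 64.31 ft³/s
w_6 = (40.6 − 26.7)/2 = 6.95 ft; q_6 = 2.51 × 3.69 × 6.95 = 64.37 ft³/s
w_7 = (43.8 − 36.6)/2 = 3.6 ft; q_7 = 3.03 × 3.31 × 3.6 = 36.11 ft³/s
w_8 = (49.8 − 40.6)/2 = 4.6 ft; q_8 = 1.86 × 2.55 × 4.6 = 21.82 ft³/s
w_9 = (49.8 − 43.8)/2 = 3 ft; q_9 = 1.02 × 0.77 × 3 = 2.356 ft³/s
Q = Σ qᵢ = 313.2 ft³/s

313 ft³/s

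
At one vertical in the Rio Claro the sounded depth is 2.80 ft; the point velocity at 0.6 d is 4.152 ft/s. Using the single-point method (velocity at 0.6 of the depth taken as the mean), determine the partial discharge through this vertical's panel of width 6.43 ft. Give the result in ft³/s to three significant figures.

74.8 ft³/s

v̄ = v₀.₆ = 4.152 ft/s
q = v̄ × d × w = 4.152 × 2.80 × 6.43 = 74.75 ft³/s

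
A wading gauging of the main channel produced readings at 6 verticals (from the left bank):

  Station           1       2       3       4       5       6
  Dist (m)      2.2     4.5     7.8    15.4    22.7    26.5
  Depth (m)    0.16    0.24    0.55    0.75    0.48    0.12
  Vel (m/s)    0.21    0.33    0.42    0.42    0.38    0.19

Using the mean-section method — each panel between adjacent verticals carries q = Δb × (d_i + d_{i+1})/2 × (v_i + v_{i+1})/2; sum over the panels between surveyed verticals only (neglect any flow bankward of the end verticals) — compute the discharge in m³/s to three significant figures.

4.81 m³/s

Panel 1-2: Δb = 2.3 m, d̄ = (0.16+0.24)/2 = 0.2, v̄ = (0.21+0.33)/2 = 0.27 → q = 2.3×0.2×0.27 = 0.1242 m³/s
Panel 2-3: Δb = 3.3 m, d̄ = (0.24+0.55)/2 = 0.395, v̄ = (0.33+0.42)/2 = 0.375 → q = 3.3×0.395×0.375 = 0.4888 m³/s
Panel 3-4: Δb = 7.6 m, d̄ = (0.55+0.75)/2 = 0.65, v̄ = (0.42+0.42)/2 = 0.42 → q = 7.6×0.65×0.42 = 2.075 m³/s
Panel 4-5: Δb = 7.3 m, d̄ = (0.75+0.48)/2 = 0.615, v̄ = (0.42+0.38)/2 = 0.4 → q = 7.3×0.615×0.4 = 1.796 m³/s
Panel 5-6: Δb = 3.8 m, d̄ = (0.48+0.12)/2 = 0.3, v̄ = (0.38+0.19)/2 = 0.285 → q = 3.8×0.3×0.285 = 0.3249 m³/s
Q = Σ q = 4.809 m³/s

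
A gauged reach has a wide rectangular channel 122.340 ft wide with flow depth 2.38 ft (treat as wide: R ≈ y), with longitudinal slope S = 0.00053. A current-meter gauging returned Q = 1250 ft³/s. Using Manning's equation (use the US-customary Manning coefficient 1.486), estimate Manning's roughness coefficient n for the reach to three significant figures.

A = b·y = 122.340 × 2.38 = 291.2 ft²
Wide channel: R ≈ y = 2.38 ft
n = (1.486/Q)·A·R^(2/3)·S^(1/2) = (1.486/1250) × 291.2 × 1.783 × 0.02302 = 0.01421

0.0142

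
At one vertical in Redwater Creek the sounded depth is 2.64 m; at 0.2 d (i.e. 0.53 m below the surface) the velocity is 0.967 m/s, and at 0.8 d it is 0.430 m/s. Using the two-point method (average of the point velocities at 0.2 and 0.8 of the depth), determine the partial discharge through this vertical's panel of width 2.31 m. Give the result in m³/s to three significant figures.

v̄ = (0.967 + 0.430) / 2 = 0.6985 m/s
q = v̄ × d × w = 0.6985 × 2.64 × 2.31 = 4.260 m³/s

4.26 m³/s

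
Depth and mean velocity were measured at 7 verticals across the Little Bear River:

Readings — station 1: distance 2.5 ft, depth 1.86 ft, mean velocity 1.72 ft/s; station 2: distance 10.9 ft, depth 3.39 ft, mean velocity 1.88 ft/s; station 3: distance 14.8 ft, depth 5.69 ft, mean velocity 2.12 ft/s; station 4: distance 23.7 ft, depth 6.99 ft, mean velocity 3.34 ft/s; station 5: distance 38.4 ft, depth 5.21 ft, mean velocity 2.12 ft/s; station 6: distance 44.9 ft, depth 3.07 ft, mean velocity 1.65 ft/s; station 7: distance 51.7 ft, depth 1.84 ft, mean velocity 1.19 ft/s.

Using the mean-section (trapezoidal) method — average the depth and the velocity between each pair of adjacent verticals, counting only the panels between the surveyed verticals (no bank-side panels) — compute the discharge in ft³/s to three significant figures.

548 ft³/s

Panel 1-2: Δb = 8.4 ft, d̄ = (1.86+3.39)/2 = 2.625, v̄ = (1.72+1.88)/2 = 1.8 → q = 8.4×2.625×1.8 = 39.69 ft³/s
Panel 2-3: Δb = 3.9 ft, d̄ = (3.39+5.69)/2 = 4.54, v̄ = (1.88+2.12)/2 = 2 → q = 3.9×4.54×2 = 35.41 ft³/s
Panel 3-4: Δb = 8.9 ft, d̄ = (5.69+6.99)/2 = 6.34, v̄ = (2.12+3.34)/2 = 2.73 → q = 8.9×6.34×2.73 = 154.0 ft³/s
Panel 4-5: Δb = 14.7 ft, d̄ = (6.99+5.21)/2 = 6.1, v̄ = (3.34+2.12)/2 = 2.73 → q = 14.7×6.1×2.73 = 244.8 ft³/s
Panel 5-6: Δb = 6.5 ft, d̄ = (5.21+3.07)/2 = 4.14, v̄ = (2.12+1.65)/2 = 1.885 → q = 6.5×4.14×1.885 = 50.73 ft³/s
Panel 6-7: Δb = 6.8 ft, d̄ = (3.07+1.84)/2 = 2.455, v̄ = (1.65+1.19)/2 = 1.42 → q = 6.8×2.455×1.42 = 23.71 ft³/s
Q = Σ q = 548.4 ft³/s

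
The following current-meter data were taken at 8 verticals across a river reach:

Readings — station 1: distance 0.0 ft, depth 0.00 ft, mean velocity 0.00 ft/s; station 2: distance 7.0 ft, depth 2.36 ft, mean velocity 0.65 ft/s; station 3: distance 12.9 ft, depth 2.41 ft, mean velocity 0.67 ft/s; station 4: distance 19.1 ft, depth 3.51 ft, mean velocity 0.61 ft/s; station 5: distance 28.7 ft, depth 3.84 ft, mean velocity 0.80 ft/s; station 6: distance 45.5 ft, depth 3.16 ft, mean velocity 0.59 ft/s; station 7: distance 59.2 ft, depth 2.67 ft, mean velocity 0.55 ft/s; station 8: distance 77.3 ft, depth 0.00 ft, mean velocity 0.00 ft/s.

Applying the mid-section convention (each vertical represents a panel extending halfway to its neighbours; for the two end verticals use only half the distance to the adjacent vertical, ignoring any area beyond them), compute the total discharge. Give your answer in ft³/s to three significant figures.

w_2 = (12.9 − 0.0)/2 = 6.45 ft; q_2 = 0.65 × 2.36 × 6.45 = 9.894 ft³/s
w_3 = (19.1 − 7.0)/2 = 6.05 ft; q_3 = 0.67 × 2.41 × 6.05 = 9.769 ft³/s
w_4 = (28.7 − 12.9)/2 = 7.9 ft; q_4 = 0.61 × 3.51 × 7.9 = 16.91 ft³/s
w_5 = (45.5 − 19.1)/2 = 13.2 ft; q_5 = 0.80 × 3.84 × 13.2 = 40.55 ft³/s
w_6 = (59.2 − 28.7)/2 = 15.25 ft; q_6 = 0.59 × 3.16 × 15.25 = 28.43 ft³/s
w_7 = (77.3 − 45.5)/2 = 15.9 ft; q_7 = 0.55 × 2.67 × 15.9 = 23.35 ft³/s
Stations 1, 8 contribute zero (depth or velocity is 0).
Q = Σ qᵢ = 128.9 ft³/s

129 ft³/s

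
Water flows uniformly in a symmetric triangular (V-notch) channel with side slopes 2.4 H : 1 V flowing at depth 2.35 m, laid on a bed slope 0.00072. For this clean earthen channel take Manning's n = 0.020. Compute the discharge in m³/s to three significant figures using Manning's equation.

18.8 m³/s

A = z·y² = 2.4×2.35² = 13.25 m²
P = 2y√(1+z²) = 2×2.35×√(1+2.4²) = 12.22 m
R = A/P = 13.25/12.22 = 1.085 m
Q = (1/n)·A·R^(2/3)·S^(1/2) = (1/0.020) × 13.25 × 1.085^(2/3) × 0.00072^(1/2) = 18.77 m³/s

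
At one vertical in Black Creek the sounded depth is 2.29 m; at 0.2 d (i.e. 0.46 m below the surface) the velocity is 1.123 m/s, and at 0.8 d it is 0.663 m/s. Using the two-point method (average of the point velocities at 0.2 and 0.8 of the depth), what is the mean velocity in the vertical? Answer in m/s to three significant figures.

0.893 m/s

v̄ = (1.123 + 0.663) / 2 = 0.8930 m/s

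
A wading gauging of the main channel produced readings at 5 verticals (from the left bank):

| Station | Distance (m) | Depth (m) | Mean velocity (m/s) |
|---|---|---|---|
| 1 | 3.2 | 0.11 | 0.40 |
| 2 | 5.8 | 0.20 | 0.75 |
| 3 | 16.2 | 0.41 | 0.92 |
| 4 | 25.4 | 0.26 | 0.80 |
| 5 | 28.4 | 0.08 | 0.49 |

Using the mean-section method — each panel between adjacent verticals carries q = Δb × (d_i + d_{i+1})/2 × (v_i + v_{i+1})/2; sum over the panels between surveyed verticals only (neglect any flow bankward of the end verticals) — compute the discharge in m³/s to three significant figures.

5.86 m³/s

Panel 1-2: Δb = 2.6 m, d̄ = (0.11+0.20)/2 = 0.155, v̄ = (0.40+0.75)/2 = 0.575 → q = 2.6×0.155×0.575 = 0.2317 m³/s
Panel 2-3: Δb = 10.4 m, d̄ = (0.20+0.41)/2 = 0.305, v̄ = (0.75+0.92)/2 = 0.835 → q = 10.4×0.305×0.835 = 2.649 m³/s
Panel 3-4: Δb = 9.2 m, d̄ = (0.41+0.26)/2 = 0.335, v̄ = (0.92+0.80)/2 = 0.86 → q = 9.2×0.335×0.86 = 2.651 m³/s
Panel 4-5: Δb = 3 m, d̄ = (0.26+0.08)/2 = 0.17, v̄ = (0.80+0.49)/2 = 0.645 → q = 3×0.17×0.645 = 0.3290 m³/s
Q = Σ q = 5.860 m³/s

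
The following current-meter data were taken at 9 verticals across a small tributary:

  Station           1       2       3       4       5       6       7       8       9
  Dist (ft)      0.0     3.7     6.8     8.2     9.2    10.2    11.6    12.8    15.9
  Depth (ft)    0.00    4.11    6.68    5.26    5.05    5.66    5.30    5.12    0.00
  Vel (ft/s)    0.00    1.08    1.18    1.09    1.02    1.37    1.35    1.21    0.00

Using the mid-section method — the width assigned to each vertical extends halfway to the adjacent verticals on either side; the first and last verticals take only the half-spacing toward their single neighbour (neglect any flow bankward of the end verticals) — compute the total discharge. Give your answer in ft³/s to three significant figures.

76.8 ft³/s

w_2 = (6.8 − 0.0)/2 = 3.4 ft; q_2 = 1.08 × 4.11 × 3.4 = 15.09 ft³/s
w_3 = (8.2 − 3.7)/2 = 2.25 ft; q_3 = 1.18 × 6.68 × 2.25 = 17.74 ft³/s
w_4 = (9.2 − 6.8)/2 = 1.2 ft; q_4 = 1.09 × 5.26 × 1.2 = 6.880 ft³/s
w_5 = (10.2 − 8.2)/2 = 1 ft; q_5 = 1.02 × 5.05 × 1 = 5.151 ft³/s
w_6 = (11.6 − 9.2)/2 = 1.2 ft; q_6 = 1.37 × 5.66 × 1.2 = 9.305 ft³/s
w_7 = (12.8 − 10.2)/2 = 1.3 ft; q_7 = 1.35 × 5.30 × 1.3 = 9.302 ft³/s
w_8 = (15.9 − 11.6)/2 = 2.15 ft; q_8 = 1.21 × 5.12 × 2.15 = 13.32 ft³/s
Stations 1, 9 contribute zero (depth or velocity is 0).
Q = Σ qᵢ = 76.78 ft³/s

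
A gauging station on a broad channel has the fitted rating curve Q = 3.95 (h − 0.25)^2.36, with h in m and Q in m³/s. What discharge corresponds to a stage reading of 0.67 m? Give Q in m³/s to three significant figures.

0.510 m³/s

Q = 3.95 × (0.67 − 0.25)^2.36 = 3.95 × 0.42^2.36 = 0.5099 m³/s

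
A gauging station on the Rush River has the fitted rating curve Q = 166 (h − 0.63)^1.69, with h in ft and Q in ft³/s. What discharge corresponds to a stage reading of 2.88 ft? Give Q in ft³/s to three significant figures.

Q = 166 × (2.88 − 0.63)^1.69 = 166 × 2.25^1.69 = 653.6 ft³/s

654 ft³/s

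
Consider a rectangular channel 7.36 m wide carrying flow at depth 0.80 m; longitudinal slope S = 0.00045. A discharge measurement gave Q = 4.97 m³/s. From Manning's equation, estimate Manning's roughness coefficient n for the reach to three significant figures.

0.0190

A = b·y = 7.36 × 0.80 = 5.888 m²
P = b + 2y = 7.36 + 2×0.80 = 8.960 m
R = A/P = 5.888/8.960 = 0.6571 m
n = (1/Q)·A·R^(2/3)·S^(1/2) = (1/4.97) × 5.888 × 0.7559 × 0.02121 = 0.01900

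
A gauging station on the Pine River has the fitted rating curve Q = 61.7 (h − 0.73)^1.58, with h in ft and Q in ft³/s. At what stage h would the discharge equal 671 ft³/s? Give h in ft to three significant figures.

h − h₀ = (Q/C)^(1/b) = (671/61.7)^(1/1.58) = 4.529 ft
h = 0.73 + 4.529 = 5.259 ft

5.26 ft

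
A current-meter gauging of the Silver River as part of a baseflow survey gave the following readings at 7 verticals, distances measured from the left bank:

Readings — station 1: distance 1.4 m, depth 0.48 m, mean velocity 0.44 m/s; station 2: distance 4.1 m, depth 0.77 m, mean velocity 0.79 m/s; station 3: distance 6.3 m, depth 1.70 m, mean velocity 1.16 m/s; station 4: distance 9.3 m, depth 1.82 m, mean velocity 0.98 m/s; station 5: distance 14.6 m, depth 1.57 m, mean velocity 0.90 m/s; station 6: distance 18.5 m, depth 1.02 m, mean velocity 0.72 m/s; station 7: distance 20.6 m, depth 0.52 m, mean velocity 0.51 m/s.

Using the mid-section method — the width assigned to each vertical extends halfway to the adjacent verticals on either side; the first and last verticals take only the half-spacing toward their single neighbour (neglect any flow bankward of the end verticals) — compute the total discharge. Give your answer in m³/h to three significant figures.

83800 m³/h

w_1 = (4.1 − 1.4)/2 = 1.35 m; q_1 = 0.44 × 0.48 × 1.35 = 0.2851 m³/s
w_2 = (6.3 − 1.4)/2 = 2.45 m; q_2 = 0.79 × 0.77 × 2.45 = 1.490 m³/s
w_3 = (9.3 − 4.1)/2 = 2.6 m; q_3 = 1.16 × 1.70 × 2.6 = 5.127 m³/s
w_4 = (14.6 − 6.3)/2 = 4.15 m; q_4 = 0.98 × 1.82 × 4.15 = 7.402 m³/s
w_5 = (18.5 − 9.3)/2 = 4.6 m; q_5 = 0.90 × 1.57 × 4.6 = 6.500 m³/s
w_6 = (20.6 − 14.6)/2 = 3 m; q_6 = 0.72 × 1.02 × 3 = 2.203 m³/s
w_7 = (20.6 − 18.5)/2 = 1.05 m; q_7 = 0.51 × 0.52 × 1.05 = 0.2785 m³/s
Q = Σ qᵢ = 23.29 m³/s
= 23.29 × 3600 = 83830 m³/h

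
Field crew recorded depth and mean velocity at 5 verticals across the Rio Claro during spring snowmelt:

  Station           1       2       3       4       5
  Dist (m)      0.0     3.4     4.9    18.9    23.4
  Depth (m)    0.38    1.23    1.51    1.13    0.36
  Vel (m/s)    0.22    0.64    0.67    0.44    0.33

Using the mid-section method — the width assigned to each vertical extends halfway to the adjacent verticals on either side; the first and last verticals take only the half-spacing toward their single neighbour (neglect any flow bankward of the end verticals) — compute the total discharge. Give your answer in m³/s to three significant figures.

w_1 = (3.4 − 0.0)/2 = 1.7 m; q_1 = 0.22 × 0.38 × 1.7 = 0.1421 m³/s
w_2 = (4.9 − 0.0)/2 = 2.45 m; q_2 = 0.64 × 1.23 × 2.45 = 1.929 m³/s
w_3 = (18.9 − 3.4)/2 = 7.75 m; q_3 = 0.67 × 1.51 × 7.75 = 7.841 m³/s
w_4 = (23.4 − 4.9)/2 = 9.25 m; q_4 = 0.44 × 1.13 × 9.25 = 4.599 m³/s
w_5 = (23.4 − 18.9)/2 = 2.25 m; q_5 = 0.33 × 0.36 × 2.25 = 0.2673 m³/s
Q = Σ qᵢ = 14.78 m³/s

14.8 m³/s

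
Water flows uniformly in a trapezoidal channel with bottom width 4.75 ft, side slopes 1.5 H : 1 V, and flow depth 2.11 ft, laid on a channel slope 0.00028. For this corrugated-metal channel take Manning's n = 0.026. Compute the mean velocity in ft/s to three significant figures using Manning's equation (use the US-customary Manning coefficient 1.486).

A = (b + z·y)·y = (4.75 + 1.5×2.11)×2.11 = 16.70 ft²
P = b + 2y√(1+z²) = 4.75 + 2×2.11×√(1+1.5²) = 12.36 ft
R = A/P = 16.70/12.36 = 1.351 ft
Q = (1.486/n)·A·R^(2/3)·S^(1/2) = (1.486/0.026) × 16.70 × 1.351^(2/3) × 0.00028^(1/2) = 19.52 ft³/s
V = Q/A = 19.52/16.70 = 1.169 ft/s

1.17 ft/s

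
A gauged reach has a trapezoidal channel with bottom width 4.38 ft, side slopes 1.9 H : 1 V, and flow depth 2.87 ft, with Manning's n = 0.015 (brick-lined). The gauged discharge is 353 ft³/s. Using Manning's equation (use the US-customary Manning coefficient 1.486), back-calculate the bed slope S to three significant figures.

A = (b + z·y)·y = (4.38 + 1.9×2.87)×2.87 = 28.22 ft²
P = b + 2y√(1+z²) = 4.38 + 2×2.87×√(1+1.9²) = 16.70 ft
R = A/P = 28.22/16.70 = 1.689 ft
S = (Q·n / (1.486·A·R^(2/3)))² = (353×0.015 / (1.486×28.22×1.418))² = 0.007923

0.00792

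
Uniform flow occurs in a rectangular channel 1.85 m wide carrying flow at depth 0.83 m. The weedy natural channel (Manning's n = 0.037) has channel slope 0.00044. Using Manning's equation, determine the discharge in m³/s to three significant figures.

A = b·y = 1.85 × 0.83 = 1.536 m²
P = b + 2y = 1.85 + 2×0.83 = 3.510 m
R = A/P = 1.536/3.510 = 0.4375 m
Q = (1/n)·A·R^(2/3)·S^(1/2) = (1/0.037) × 1.536 × 0.4375^(2/3) × 0.00044^(1/2) = 0.5017 m³/s

0.502 m³/s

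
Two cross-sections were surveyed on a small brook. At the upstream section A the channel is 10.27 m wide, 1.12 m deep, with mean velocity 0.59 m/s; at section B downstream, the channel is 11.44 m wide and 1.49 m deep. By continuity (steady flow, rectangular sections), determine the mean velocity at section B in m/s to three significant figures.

Q = A₁V₁ = (10.27×1.12) × 0.59 = 6.786 m³/s
A₂ = 11.44 × 1.49 = 17.05 m²
V₂ = Q/A₂ = 6.786/17.05 = 0.3981 m/s

0.398 m/s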